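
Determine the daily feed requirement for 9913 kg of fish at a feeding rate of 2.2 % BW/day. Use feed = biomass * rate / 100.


Feeding rate fraction = 2.2% / 100 = 0.022
Daily feed = 9913 kg * 0.022 = 218.086 kg/day

218.086 kg/day


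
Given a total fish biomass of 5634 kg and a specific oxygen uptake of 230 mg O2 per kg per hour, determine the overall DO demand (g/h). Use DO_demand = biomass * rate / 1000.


Total O2 consumption (mg/h) = 5634 kg * 230 mg/(kg*h) = 1295820 mg/h
Convert to g/h: 1295820 / 1000 = 1295.82 g/h

1295.82 g/h


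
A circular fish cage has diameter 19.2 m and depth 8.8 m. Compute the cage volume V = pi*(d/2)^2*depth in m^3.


r = d/2 = 19.2/2 = 9.6 m
Base area = pi*r^2 = pi*9.6^2 = 289.52918 m^2
Volume = 289.52918 * 8.8 = 2547.86 m^3

2547.86 m^3


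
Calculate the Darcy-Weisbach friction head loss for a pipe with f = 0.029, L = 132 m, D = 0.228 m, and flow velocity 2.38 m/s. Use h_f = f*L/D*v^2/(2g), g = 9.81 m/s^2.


v^2 = 2.38^2 = 5.6644 m^2/s^2
L/D = 132/0.228 = 578.94737
h_f = f*(L/D)*v^2/(2g) = 0.029 * 578.94737 * 5.6644 / 19.62 = 4.84721 m

4.84721 m


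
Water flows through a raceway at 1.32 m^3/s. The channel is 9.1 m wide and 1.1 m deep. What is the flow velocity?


Cross-sectional area = W * d = 9.1 * 1.1 = 10.01 m^2
Velocity = Q / A = 1.32 / 10.01 = 0.131868 m/s

0.131868 m/s


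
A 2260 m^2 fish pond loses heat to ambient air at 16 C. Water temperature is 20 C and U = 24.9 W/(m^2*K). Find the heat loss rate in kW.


Temperature difference dT = 20 - 16 = 4 K
Heat loss (W) = U * A * dT = 24.9 * 2260 * 4 = 225096 W
Convert to kW: 225096 / 1000 = 225.096 kW

225.096 kW


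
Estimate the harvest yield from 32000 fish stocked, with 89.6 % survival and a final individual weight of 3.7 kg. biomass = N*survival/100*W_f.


Survivors = 32000 * 89.6/100 = 28672 fish
Harvest biomass = survivors * W_f = 28672 * 3.7 = 106086.4 kg

106086.4 kg


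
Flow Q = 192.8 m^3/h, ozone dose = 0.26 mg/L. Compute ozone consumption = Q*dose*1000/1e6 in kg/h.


O3 demand (mg/h) = Q * dose * 1000 = 192.8 * 0.26 * 1000 = 50128 mg/h
Convert mg to kg: 50128 / 1e6 = 0.050128 kg/h

0.050128 kg/h


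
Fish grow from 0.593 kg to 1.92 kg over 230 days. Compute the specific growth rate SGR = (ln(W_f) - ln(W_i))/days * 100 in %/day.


ln(W_f) = ln(1.92) = 0.65232519
ln(W_i) = ln(0.593) = -0.52256088
ln(W_f) - ln(W_i) = 0.65232519 - -0.52256088 = 1.1748861
SGR = 1.1748861 / 230 * 100 = 0.51082 %/day

0.51082 %/day


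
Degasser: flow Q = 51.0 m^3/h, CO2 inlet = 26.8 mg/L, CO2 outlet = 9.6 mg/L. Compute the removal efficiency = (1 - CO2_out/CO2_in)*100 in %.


CO2_out / CO2_in = 9.6 / 26.8 = 0.35820896
Fraction remaining = 0.35820896
efficiency = (1 - 0.35820896) * 100 = 64.1791 %

64.1791 %


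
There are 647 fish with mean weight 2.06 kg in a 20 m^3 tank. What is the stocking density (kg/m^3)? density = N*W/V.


Total biomass = 647 fish * 2.06 kg = 1332.82 kg
Density = total biomass / volume = 1332.82 / 20 = 66.641 kg/m^3

66.641 kg/m^3


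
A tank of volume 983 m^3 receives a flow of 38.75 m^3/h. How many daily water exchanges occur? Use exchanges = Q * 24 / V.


Daily flow volume = 38.75 m^3/h * 24 h = 930 m^3/day
Exchanges = daily flow / tank volume = 930 / 983 = 0.946083 exchanges/day

0.946083 exchanges/day


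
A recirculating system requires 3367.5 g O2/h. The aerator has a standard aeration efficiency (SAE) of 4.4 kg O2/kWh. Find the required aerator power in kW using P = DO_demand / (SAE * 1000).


SAE in g O2/kWh = 4.4 * 1000 = 4400 g/kWh
P = DO_demand / SAE_g = 3367.5 / 4400 = 0.765341 kW

0.765341 kW


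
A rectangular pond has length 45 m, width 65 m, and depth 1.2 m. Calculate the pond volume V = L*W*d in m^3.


Base area = L * W = 45 * 65 = 2925 m^2
Volume = area * depth = 2925 * 1.2 = 3510 m^3

3510 m^3


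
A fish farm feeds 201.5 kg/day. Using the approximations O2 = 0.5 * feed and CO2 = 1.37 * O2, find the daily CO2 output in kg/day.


O2 = 201.5 * 0.5 = 100.75
CO2 = 100.75 * 1.37 = 138.0275

138.0275 kg/day


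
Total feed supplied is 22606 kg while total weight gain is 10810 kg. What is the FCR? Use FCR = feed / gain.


FCR = feed consumed / weight gained
FCR = 22606 kg / 10810 kg = 2.09121

2.09121


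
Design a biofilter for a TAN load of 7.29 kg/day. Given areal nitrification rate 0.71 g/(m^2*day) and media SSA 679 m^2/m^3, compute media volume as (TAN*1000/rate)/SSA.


A = 7.29*1000 / 0.71 = 10267.606 m^2
V = 10267.606 / 679 = 15.1217

15.1217 m^3


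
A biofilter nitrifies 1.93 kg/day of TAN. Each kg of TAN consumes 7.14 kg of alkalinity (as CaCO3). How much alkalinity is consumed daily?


Alkalinity factor: 7.14 kg CaCO3 consumed per kg TAN nitrified
alk = 1.93 kg TAN * 7.14 = 13.7802 kg CaCO3/day

13.7802 kg CaCO3/day


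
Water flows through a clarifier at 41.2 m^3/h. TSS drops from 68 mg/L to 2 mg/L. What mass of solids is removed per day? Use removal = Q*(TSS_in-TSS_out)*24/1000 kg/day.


Concentration drop: TSS_in - TSS_out = 68 - 2 = 66 mg/L
Hourly solids removed = Q * dTSS = 41.2 m^3/h * 66 mg/L = 2719.2 g/h  (m^3/h * mg/L = g/h)
Daily solids removed = 2719.2 * 24 = 65260.8 g/day
Convert g to kg: 65260.8 / 1000 = 65.2608 kg/day

65.2608 kg/day


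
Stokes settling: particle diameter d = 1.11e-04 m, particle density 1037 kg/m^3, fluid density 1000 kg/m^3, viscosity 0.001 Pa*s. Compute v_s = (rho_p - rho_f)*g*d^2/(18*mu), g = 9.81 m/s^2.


Density difference: rho_p - rho_f = 1037 - 1000 = 37 kg/m^3
d^2 = (1.11e-04)^2 = 1.2321e-08 m^2
Numerator = (rho_p - rho_f) * g * d^2 = 37 * 9.81 * 1.2321e-08 = 4.4721534e-06
Denominator = 18 * mu = 18 * 0.001 = 0.018
v_s = 4.4721534e-06 / 0.018 = 2.48453e-04 m/s
Check: Re = rho_f * v_s * d / mu = 1000 * 2.48453e-04 * 1.11e-04 / 0.001 = 0.0276 < 1, so Stokes' law applies.

2.48453e-04 m/s


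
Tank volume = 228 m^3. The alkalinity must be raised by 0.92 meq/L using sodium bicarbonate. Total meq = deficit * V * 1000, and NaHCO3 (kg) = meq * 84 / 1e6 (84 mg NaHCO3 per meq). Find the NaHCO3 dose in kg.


Tank volume in L = 228 m^3 * 1000 = 228000 L
Total meq required = 0.92 meq/L * 228000 L = 209760 meq
NaHCO3 mass = 209760 meq * 84 mg/meq / 1e6 = 17.6198 kg

17.6198 kg


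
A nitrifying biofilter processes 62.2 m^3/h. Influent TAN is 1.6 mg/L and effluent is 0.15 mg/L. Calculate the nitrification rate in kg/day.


Concentration drop: TAN_in - TAN_out = 1.6 - 0.15 = 1.45 mg/L
Hourly TAN removed = Q * dTAN = 62.2 m^3/h * 1.45 mg/L = 90.19 g/h  (m^3/h * mg/L = g/h)
Daily TAN removed = 90.19 * 24 = 2164.56 g/day
Convert to kg/day: 2164.56 / 1000 = 2.16456 kg/day

2.16456 kg/day


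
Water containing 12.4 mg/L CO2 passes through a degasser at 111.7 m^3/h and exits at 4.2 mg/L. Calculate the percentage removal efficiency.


CO2_out / CO2_in = 4.2 / 12.4 = 0.33870968
Fraction remaining = 0.33870968
efficiency = (1 - 0.33870968) * 100 = 66.129 %

66.129 %


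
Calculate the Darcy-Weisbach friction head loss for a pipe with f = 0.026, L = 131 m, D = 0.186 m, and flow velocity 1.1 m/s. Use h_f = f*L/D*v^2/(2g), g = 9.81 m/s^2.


v^2 = 1.1^2 = 1.21 m^2/s^2
L/D = 131/0.186 = 704.30108
h_f = f*(L/D)*v^2/(2g) = 0.026 * 704.30108 * 1.21 / 19.62 = 1.12932 m

1.12932 m


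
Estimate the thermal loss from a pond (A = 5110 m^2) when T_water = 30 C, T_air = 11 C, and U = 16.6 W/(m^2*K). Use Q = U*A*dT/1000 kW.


Temperature difference dT = 30 - 11 = 19 K
Heat loss (W) = U * A * dT = 16.6 * 5110 * 19 = 1611694 W
Convert to kW: 1611694 / 1000 = 1611.694 kW

1611.694 kW


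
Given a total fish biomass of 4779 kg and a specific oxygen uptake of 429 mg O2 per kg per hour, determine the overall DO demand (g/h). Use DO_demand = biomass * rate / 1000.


Total O2 consumption (mg/h) = 4779 kg * 429 mg/(kg*h) = 2050191 mg/h
Convert to g/h: 2050191 / 1000 = 2050.191 g/h

2050.191 g/h


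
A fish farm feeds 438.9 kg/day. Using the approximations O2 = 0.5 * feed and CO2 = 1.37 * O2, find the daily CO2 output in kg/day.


O2 = 438.9 * 0.5 = 219.45
CO2 = 219.45 * 1.37 = 300.6465

300.6465 kg/day


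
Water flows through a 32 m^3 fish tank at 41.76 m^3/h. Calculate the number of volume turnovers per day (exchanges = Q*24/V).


Daily flow volume = 41.76 m^3/h * 24 h = 1002.24 m^3/day
Exchanges = daily flow / tank volume = 1002.24 / 32 = 31.32 exchanges/day

31.32 exchanges/day


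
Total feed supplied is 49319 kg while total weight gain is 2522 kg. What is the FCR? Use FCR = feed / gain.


FCR = feed consumed / weight gained
FCR = 49319 kg / 2522 kg = 19.5555

19.5555


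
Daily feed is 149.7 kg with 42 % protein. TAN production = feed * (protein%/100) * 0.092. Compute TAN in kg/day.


Protein in feed = 149.7 * 42/100 = 62.874 kg/day
TAN = protein * 0.092 = 62.874 * 0.092 = 5.784408 kg/day

5.784408 kg/day


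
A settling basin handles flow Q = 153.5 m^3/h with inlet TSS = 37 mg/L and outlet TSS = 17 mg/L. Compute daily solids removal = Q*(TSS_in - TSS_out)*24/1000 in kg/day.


Concentration drop: TSS_in - TSS_out = 37 - 17 = 20 mg/L
Hourly solids removed = Q * dTSS = 153.5 m^3/h * 20 mg/L = 3070 g/h  (m^3/h * mg/L = g/h)
Daily solids removed = 3070 * 24 = 73680 g/day
Convert g to kg: 73680 / 1000 = 73.68 kg/day

73.68 kg/day


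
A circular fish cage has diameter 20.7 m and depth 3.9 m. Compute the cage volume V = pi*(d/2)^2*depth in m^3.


r = d/2 = 20.7/2 = 10.35 m
Base area = pi*r^2 = pi*10.35^2 = 336.53526 m^2
Volume = 336.53526 * 3.9 = 1312.49 m^3

1312.49 m^3


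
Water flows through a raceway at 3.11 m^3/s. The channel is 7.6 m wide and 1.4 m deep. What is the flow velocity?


Cross-sectional area = W * d = 7.6 * 1.4 = 10.64 m^2
Velocity = Q / A = 3.11 / 10.64 = 0.292293 m/s

0.292293 m/s


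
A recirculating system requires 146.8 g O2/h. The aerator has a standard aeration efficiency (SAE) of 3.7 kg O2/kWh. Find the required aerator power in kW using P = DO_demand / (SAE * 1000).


SAE in g O2/kWh = 3.7 * 1000 = 3700 g/kWh
P = DO_demand / SAE_g = 146.8 / 3700 = 0.0396757 kW

0.0396757 kW


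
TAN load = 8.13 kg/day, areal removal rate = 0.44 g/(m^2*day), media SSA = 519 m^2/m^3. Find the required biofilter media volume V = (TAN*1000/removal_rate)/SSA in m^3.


A = 8.13*1000 / 0.44 = 18477.273 m^2
V = 18477.273 / 519 = 35.6017

35.6017 m^3


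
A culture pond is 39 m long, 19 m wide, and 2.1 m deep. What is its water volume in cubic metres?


Base area = L * W = 39 * 19 = 741 m^2
Volume = area * depth = 741 * 2.1 = 1556.1 m^3

1556.1 m^3


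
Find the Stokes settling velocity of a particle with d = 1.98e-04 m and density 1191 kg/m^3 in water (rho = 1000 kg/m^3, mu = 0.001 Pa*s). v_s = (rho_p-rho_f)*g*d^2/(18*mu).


Density difference: rho_p - rho_f = 1191 - 1000 = 191 kg/m^3
d^2 = (1.98e-04)^2 = 3.9204e-08 m^2
Numerator = (rho_p - rho_f) * g * d^2 = 191 * 9.81 * 3.9204e-08 = 7.3456927e-05
Denominator = 18 * mu = 18 * 0.001 = 0.018
v_s = 7.3456927e-05 / 0.018 = 0.00408094 m/s
Check: Re = rho_f * v_s * d / mu = 1000 * 0.00408094 * 1.98e-04 / 0.001 = 0.808 < 1, so Stokes' law applies.

0.00408094 m/s


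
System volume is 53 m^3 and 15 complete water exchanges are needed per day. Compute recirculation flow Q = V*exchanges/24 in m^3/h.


Daily recirculation volume = 53 m^3 * 15 = 795 m^3/day
Flow rate Q = daily volume / 24 h = 795 / 24 = 33.125 m^3/h

33.125 m^3/h


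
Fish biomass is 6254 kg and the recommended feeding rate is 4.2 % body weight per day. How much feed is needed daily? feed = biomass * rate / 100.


Feeding rate fraction = 4.2% / 100 = 0.042
Daily feed = 6254 kg * 0.042 = 262.668 kg/day

262.668 kg/day


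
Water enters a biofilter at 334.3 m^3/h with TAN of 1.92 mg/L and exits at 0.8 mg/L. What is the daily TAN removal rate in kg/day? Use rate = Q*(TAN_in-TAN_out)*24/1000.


Concentration drop: TAN_in - TAN_out = 1.92 - 0.8 = 1.12 mg/L
Hourly TAN removed = Q * dTAN = 334.3 m^3/h * 1.12 mg/L = 374.416 g/h  (m^3/h * mg/L = g/h)
Daily TAN removed = 374.416 * 24 = 8985.984 g/day
Convert to kg/day: 8985.984 / 1000 = 8.985984 kg/day

8.985984 kg/day


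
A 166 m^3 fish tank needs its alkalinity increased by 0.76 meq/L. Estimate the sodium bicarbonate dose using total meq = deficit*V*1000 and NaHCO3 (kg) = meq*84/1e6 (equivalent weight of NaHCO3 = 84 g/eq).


Tank volume in L = 166 m^3 * 1000 = 166000 L
Total meq required = 0.76 meq/L * 166000 L = 126160 meq
NaHCO3 mass = 126160 meq * 84 mg/meq / 1e6 = 10.5974 kg

10.5974 kg


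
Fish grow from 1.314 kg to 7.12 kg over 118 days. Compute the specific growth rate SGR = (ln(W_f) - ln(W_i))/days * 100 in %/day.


ln(W_f) = ln(7.12) = 1.9629077
ln(W_i) = ln(1.314) = 0.27307592
ln(W_f) - ln(W_i) = 1.9629077 - 0.27307592 = 1.6898318
SGR = 1.6898318 / 118 * 100 = 1.43206 %/day

1.43206 %/day


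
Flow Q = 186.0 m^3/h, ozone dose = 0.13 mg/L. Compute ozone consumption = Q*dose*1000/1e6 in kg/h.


O3 demand (mg/h) = Q * dose * 1000 = 186.0 * 0.13 * 1000 = 24180 mg/h
Convert mg to kg: 24180 / 1e6 = 0.02418 kg/h

0.02418 kg/h


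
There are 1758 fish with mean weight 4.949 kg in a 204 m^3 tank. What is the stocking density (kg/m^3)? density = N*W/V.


Total biomass = 1758 fish * 4.949 kg = 8700.342 kg
Density = total biomass / volume = 8700.342 / 204 = 42.6487 kg/m^3

42.6487 kg/m^3


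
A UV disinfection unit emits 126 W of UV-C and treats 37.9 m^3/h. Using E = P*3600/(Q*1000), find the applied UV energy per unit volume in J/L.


Energy delivered per hour = 126 W * 3600 s = 453600 J/h
Volume treated per hour = 37.9 m^3/h * 1000 = 37900 L/h
dose = 453600 / 37900 = 11.9683 J/L

11.9683 J/L


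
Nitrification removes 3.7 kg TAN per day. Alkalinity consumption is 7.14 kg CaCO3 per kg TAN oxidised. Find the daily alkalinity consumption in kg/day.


Alkalinity factor: 7.14 kg CaCO3 consumed per kg TAN nitrified
alk = 3.7 kg TAN * 7.14 = 26.418 kg CaCO3/day

26.418 kg CaCO3/day


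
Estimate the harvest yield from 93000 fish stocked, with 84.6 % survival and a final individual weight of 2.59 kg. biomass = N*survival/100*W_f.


Survivors = 93000 * 84.6/100 = 78678 fish
Harvest biomass = survivors * W_f = 78678 * 2.59 = 203776.02 kg

203776.02 kg


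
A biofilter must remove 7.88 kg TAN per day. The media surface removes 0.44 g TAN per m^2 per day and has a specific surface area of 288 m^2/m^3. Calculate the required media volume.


A = 7.88*1000 / 0.44 = 17909.091 m^2
V = 17909.091 / 288 = 62.1843

62.1843 m^3


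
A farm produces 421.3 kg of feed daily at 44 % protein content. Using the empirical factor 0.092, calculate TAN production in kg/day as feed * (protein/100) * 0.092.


Protein in feed = 421.3 * 44/100 = 185.372 kg/day
TAN = protein * 0.092 = 185.372 * 0.092 = 17.054224 kg/day

17.054224 kg/day


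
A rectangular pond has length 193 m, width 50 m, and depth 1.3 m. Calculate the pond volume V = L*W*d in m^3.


Base area = L * W = 193 * 50 = 9650 m^2
Volume = area * depth = 9650 * 1.3 = 12545 m^3

12545 m^3


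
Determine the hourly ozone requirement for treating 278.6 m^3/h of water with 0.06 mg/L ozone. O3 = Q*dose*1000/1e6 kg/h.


O3 demand (mg/h) = Q * dose * 1000 = 278.6 * 0.06 * 1000 = 16716 mg/h
Convert mg to kg: 16716 / 1e6 = 0.016716 kg/h

0.016716 kg/h


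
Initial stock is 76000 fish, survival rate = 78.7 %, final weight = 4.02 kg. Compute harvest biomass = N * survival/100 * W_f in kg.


Survivors = 76000 * 78.7/100 = 59812 fish
Harvest biomass = survivors * W_f = 59812 * 4.02 = 240444.24 kg

240444.24 kg


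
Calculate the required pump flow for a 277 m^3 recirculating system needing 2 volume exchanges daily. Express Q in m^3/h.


Daily recirculation volume = 277 m^3 * 2 = 554 m^3/day
Flow rate Q = daily volume / 24 h = 554 / 24 = 23.0833 m^3/h

23.0833 m^3/h


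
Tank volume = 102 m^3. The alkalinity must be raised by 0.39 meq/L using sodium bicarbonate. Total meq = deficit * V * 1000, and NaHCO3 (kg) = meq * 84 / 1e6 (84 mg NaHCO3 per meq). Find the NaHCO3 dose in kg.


Tank volume in L = 102 m^3 * 1000 = 102000 L
Total meq required = 0.39 meq/L * 102000 L = 39780 meq
NaHCO3 mass = 39780 meq * 84 mg/meq / 1e6 = 3.34152 kg

3.34152 kg


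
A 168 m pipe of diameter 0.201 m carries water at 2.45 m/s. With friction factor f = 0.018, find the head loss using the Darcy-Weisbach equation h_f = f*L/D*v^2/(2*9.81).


v^2 = 2.45^2 = 6.0025 m^2/s^2
L/D = 168/0.201 = 835.8209
h_f = f*(L/D)*v^2/(2g) = 0.018 * 835.8209 * 6.0025 / 19.62 = 4.60277 m

4.60277 m


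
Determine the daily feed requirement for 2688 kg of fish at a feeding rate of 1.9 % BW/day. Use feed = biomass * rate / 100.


Feeding rate fraction = 1.9% / 100 = 0.019
Daily feed = 2688 kg * 0.019 = 51.072 kg/day

51.072 kg/day


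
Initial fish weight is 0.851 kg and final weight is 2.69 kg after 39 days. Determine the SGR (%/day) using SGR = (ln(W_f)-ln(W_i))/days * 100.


ln(W_f) = ln(2.69) = 0.98954119
ln(W_i) = ln(0.851) = -0.16134315
ln(W_f) - ln(W_i) = 0.98954119 - -0.16134315 = 1.1508843
SGR = 1.1508843 / 39 * 100 = 2.95099 %/day

2.95099 %/day


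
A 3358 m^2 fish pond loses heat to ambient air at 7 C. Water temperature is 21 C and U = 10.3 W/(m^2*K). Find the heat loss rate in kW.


Temperature difference dT = 21 - 7 = 14 K
Heat loss (W) = U * A * dT = 10.3 * 3358 * 14 = 484223.6 W
Convert to kW: 484223.6 / 1000 = 484.2236 kW

484.2236 kW


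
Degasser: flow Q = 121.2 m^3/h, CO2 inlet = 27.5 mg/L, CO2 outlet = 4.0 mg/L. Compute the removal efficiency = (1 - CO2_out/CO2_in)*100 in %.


CO2_out / CO2_in = 4.0 / 27.5 = 0.14545455
Fraction remaining = 0.14545455
efficiency = (1 - 0.14545455) * 100 = 85.4545 %

85.4545 %


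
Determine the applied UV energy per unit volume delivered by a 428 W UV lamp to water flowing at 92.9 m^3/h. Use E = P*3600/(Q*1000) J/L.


Energy delivered per hour = 428 W * 3600 s = 1540800 J/h
Volume treated per hour = 92.9 m^3/h * 1000 = 92900 L/h
dose = 1540800 / 92900 = 16.5856 J/L

16.5856 J/L


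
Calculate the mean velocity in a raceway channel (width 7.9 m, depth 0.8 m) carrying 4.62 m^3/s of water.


Cross-sectional area = W * d = 7.9 * 0.8 = 6.32 m^2
Velocity = Q / A = 4.62 / 6.32 = 0.731013 m/s

0.731013 m/s


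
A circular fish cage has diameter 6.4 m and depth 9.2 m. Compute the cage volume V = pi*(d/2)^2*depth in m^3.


r = d/2 = 6.4/2 = 3.2 m
Base area = pi*r^2 = pi*3.2^2 = 32.169909 m^2
Volume = 32.169909 * 9.2 = 295.963 m^3

295.963 m^3


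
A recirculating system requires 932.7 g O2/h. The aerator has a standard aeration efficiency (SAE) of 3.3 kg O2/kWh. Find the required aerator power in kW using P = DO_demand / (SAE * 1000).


SAE in g O2/kWh = 3.3 * 1000 = 3300 g/kWh
P = DO_demand / SAE_g = 932.7 / 3300 = 0.282636 kW

0.282636 kW


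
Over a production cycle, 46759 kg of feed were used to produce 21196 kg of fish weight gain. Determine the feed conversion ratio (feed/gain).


FCR = feed consumed / weight gained
FCR = 46759 kg / 21196 kg = 2.20603

2.20603


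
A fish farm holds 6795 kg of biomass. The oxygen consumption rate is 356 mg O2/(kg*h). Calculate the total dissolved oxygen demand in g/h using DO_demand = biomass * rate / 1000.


Total O2 consumption (mg/h) = 6795 kg * 356 mg/(kg*h) = 2419020 mg/h
Convert to g/h: 2419020 / 1000 = 2419.02 g/h

2419.02 g/h


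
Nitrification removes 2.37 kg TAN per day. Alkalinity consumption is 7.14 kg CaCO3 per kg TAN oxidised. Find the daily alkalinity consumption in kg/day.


Alkalinity factor: 7.14 kg CaCO3 consumed per kg TAN nitrified
alk = 2.37 kg TAN * 7.14 = 16.9218 kg CaCO3/day

16.9218 kg CaCO3/day


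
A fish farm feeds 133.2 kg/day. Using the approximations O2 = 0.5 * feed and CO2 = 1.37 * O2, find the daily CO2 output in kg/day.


O2 = 133.2 * 0.5 = 66.6
CO2 = 66.6 * 1.37 = 91.242

91.242 kg/day


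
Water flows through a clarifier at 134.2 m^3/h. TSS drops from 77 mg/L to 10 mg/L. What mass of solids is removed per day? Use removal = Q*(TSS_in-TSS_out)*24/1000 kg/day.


Concentration drop: TSS_in - TSS_out = 77 - 10 = 67 mg/L
Hourly solids removed = Q * dTSS = 134.2 m^3/h * 67 mg/L = 8991.4 g/h  (m^3/h * mg/L = g/h)
Daily solids removed = 8991.4 * 24 = 215793.6 g/day
Convert g to kg: 215793.6 / 1000 = 215.7936 kg/day

215.7936 kg/day


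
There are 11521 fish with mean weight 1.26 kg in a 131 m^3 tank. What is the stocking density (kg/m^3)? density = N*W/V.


Total biomass = 11521 fish * 1.26 kg = 14516.46 kg
Density = total biomass / volume = 14516.46 / 131 = 110.813 kg/m^3

110.813 kg/m^3


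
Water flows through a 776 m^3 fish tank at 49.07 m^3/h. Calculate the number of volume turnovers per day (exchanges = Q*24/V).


Daily flow volume = 49.07 m^3/h * 24 h = 1177.68 m^3/day
Exchanges = daily flow / tank volume = 1177.68 / 776 = 1.51763 exchanges/day

1.51763 exchanges/day


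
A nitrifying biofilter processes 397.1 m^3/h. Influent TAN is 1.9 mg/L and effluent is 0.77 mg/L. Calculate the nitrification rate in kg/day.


Concentration drop: TAN_in - TAN_out = 1.9 - 0.77 = 1.13 mg/L
Hourly TAN removed = Q * dTAN = 397.1 m^3/h * 1.13 mg/L = 448.723 g/h  (m^3/h * mg/L = g/h)
Daily TAN removed = 448.723 * 24 = 10769.352 g/day
Convert to kg/day: 10769.352 / 1000 = 10.769352 kg/day

10.769352 kg/day


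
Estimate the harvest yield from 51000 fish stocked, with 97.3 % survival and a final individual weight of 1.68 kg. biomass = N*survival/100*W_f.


Survivors = 51000 * 97.3/100 = 49623 fish
Harvest biomass = survivors * W_f = 49623 * 1.68 = 83366.64 kg

83366.64 kg


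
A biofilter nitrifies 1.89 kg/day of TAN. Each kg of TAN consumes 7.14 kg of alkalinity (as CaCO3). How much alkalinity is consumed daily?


Alkalinity factor: 7.14 kg CaCO3 consumed per kg TAN nitrified
alk = 1.89 kg TAN * 7.14 = 13.4946 kg CaCO3/day

13.4946 kg CaCO3/day


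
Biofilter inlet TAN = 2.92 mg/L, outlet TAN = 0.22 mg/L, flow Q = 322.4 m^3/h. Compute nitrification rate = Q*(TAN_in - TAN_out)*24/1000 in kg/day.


Concentration drop: TAN_in - TAN_out = 2.92 - 0.22 = 2.7 mg/L
Hourly TAN removed = Q * dTAN = 322.4 m^3/h * 2.7 mg/L = 870.48 g/h  (m^3/h * mg/L = g/h)
Daily TAN removed = 870.48 * 24 = 20891.52 g/day
Convert to kg/day: 20891.52 / 1000 = 20.89152 kg/day

20.89152 kg/day


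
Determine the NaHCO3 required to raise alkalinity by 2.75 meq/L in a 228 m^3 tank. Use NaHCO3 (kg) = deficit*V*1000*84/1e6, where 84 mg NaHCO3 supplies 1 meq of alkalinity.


Tank volume in L = 228 m^3 * 1000 = 228000 L
Total meq required = 2.75 meq/L * 228000 L = 627000 meq
NaHCO3 mass = 627000 meq * 84 mg/meq / 1e6 = 52.668 kg

52.668 kg


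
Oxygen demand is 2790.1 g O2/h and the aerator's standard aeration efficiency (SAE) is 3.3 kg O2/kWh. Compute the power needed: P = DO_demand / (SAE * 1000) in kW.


SAE in g O2/kWh = 3.3 * 1000 = 3300 g/kWh
P = DO_demand / SAE_g = 2790.1 / 3300 = 0.845485 kW

0.845485 kW


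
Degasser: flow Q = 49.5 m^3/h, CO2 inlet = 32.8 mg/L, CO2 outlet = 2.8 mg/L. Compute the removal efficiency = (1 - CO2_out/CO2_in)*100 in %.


CO2_out / CO2_in = 2.8 / 32.8 = 0.085365854
Fraction remaining = 0.085365854
efficiency = (1 - 0.085365854) * 100 = 91.4634 %

91.4634 %


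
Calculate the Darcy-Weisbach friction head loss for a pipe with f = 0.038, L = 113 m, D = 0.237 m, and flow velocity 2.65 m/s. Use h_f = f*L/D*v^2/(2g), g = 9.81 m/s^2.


v^2 = 2.65^2 = 7.0225 m^2/s^2
L/D = 113/0.237 = 476.79325
h_f = f*(L/D)*v^2/(2g) = 0.038 * 476.79325 * 7.0225 / 19.62 = 6.48495 m

6.48495 m


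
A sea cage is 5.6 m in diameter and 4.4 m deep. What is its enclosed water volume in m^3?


r = d/2 = 5.6/2 = 2.8 m
Base area = pi*r^2 = pi*2.8^2 = 24.630086 m^2
Volume = 24.630086 * 4.4 = 108.372 m^3

108.372 m^3


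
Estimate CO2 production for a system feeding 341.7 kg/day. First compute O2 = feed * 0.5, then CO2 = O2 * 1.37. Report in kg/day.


O2 = 341.7 * 0.5 = 170.85
CO2 = 170.85 * 1.37 = 234.0645

234.0645 kg/day


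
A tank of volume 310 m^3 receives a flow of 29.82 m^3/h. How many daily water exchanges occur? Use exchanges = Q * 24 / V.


Daily flow volume = 29.82 m^3/h * 24 h = 715.68 m^3/day
Exchanges = daily flow / tank volume = 715.68 / 310 = 2.30865 exchanges/day

2.30865 exchanges/day


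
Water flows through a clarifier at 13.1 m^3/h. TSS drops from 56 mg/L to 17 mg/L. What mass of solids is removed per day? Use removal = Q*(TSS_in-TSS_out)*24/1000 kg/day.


Concentration drop: TSS_in - TSS_out = 56 - 17 = 39 mg/L
Hourly solids removed = Q * dTSS = 13.1 m^3/h * 39 mg/L = 510.9 g/h  (m^3/h * mg/L = g/h)
Daily solids removed = 510.9 * 24 = 12261.6 g/day
Convert g to kg: 12261.6 / 1000 = 12.2616 kg/day

12.2616 kg/day


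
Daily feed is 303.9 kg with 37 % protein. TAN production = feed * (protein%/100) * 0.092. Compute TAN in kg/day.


Protein in feed = 303.9 * 37/100 = 112.443 kg/day
TAN = protein * 0.092 = 112.443 * 0.092 = 10.344756 kg/day

10.344756 kg/day


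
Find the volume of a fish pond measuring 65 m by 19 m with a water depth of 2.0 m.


Base area = L * W = 65 * 19 = 1235 m^2
Volume = area * depth = 1235 * 2.0 = 2470 m^3

2470 m^3


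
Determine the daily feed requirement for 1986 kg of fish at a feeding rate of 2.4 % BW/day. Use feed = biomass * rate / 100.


Feeding rate fraction = 2.4% / 100 = 0.024
Daily feed = 1986 kg * 0.024 = 47.664 kg/day

47.664 kg/day


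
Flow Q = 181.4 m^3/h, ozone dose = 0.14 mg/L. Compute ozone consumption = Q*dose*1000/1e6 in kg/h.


O3 demand (mg/h) = Q * dose * 1000 = 181.4 * 0.14 * 1000 = 25396 mg/h
Convert mg to kg: 25396 / 1e6 = 0.025396 kg/h

0.025396 kg/h


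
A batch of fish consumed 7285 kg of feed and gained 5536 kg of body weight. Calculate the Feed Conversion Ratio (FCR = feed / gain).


FCR = feed consumed / weight gained
FCR = 7285 kg / 5536 kg = 1.31593

1.31593


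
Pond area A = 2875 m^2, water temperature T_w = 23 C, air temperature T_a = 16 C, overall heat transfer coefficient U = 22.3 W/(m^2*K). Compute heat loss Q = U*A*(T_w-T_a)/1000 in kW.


Temperature difference dT = 23 - 16 = 7 K
Heat loss (W) = U * A * dT = 22.3 * 2875 * 7 = 448787.5 W
Convert to kW: 448787.5 / 1000 = 448.7875 kW

448.7875 kW


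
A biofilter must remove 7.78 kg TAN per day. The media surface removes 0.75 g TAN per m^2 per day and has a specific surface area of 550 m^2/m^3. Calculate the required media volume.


A = 7.78*1000 / 0.75 = 10373.333 m^2
V = 10373.333 / 550 = 18.8606

18.8606 m^3


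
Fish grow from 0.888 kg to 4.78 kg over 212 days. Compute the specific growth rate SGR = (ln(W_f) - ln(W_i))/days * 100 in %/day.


ln(W_f) = ln(4.78) = 1.5644405
ln(W_i) = ln(0.888) = -0.11878354
ln(W_f) - ln(W_i) = 1.5644405 - -0.11878354 = 1.683224
SGR = 1.683224 / 212 * 100 = 0.793974 %/day

0.793974 %/day


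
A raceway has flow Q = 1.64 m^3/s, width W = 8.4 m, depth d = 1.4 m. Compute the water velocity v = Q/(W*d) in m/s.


Cross-sectional area = W * d = 8.4 * 1.4 = 11.76 m^2
Velocity = Q / A = 1.64 / 11.76 = 0.139456 m/s

0.139456 m/s


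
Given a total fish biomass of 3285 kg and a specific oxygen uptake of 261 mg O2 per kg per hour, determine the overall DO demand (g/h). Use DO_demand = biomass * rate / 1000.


Total O2 consumption (mg/h) = 3285 kg * 261 mg/(kg*h) = 857385 mg/h
Convert to g/h: 857385 / 1000 = 857.385 g/h

857.385 g/h


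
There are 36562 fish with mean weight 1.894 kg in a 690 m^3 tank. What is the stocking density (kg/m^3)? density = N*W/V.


Total biomass = 36562 fish * 1.894 kg = 69248.428 kg
Density = total biomass / volume = 69248.428 / 690 = 100.36 kg/m^3

100.36 kg/m^3


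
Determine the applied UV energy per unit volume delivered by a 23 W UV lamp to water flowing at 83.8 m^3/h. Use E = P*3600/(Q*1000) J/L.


Energy delivered per hour = 23 W * 3600 s = 82800 J/h
Volume treated per hour = 83.8 m^3/h * 1000 = 83800 L/h
dose = 82800 / 83800 = 0.988067 J/L

0.988067 J/L


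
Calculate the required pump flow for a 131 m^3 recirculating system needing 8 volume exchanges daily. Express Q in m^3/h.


Daily recirculation volume = 131 m^3 * 8 = 1048 m^3/day
Flow rate Q = daily volume / 24 h = 1048 / 24 = 43.6667 m^3/h

43.6667 m^3/h


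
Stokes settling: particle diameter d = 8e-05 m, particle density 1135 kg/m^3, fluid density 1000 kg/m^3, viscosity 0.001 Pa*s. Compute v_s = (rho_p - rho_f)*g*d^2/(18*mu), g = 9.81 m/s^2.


Density difference: rho_p - rho_f = 1135 - 1000 = 135 kg/m^3
d^2 = (8e-05)^2 = 6.4e-09 m^2
Numerator = (rho_p - rho_f) * g * d^2 = 135 * 9.81 * 6.4e-09 = 8.47584e-06
Denominator = 18 * mu = 18 * 0.001 = 0.018
v_s = 8.47584e-06 / 0.018 = 4.7088e-04 m/s
Check: Re = rho_f * v_s * d / mu = 1000 * 4.7088e-04 * 8e-05 / 0.001 = 0.0377 < 1, so Stokes' law applies.

4.7088e-04 m/s


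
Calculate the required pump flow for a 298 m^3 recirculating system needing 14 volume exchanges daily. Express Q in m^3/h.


Daily recirculation volume = 298 m^3 * 14 = 4172 m^3/day
Flow rate Q = daily volume / 24 h = 4172 / 24 = 173.833 m^3/h

173.833 m^3/h


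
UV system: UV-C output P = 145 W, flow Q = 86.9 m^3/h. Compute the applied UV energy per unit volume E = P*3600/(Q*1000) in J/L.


Energy delivered per hour = 145 W * 3600 s = 522000 J/h
Volume treated per hour = 86.9 m^3/h * 1000 = 86900 L/h
dose = 522000 / 86900 = 6.0069 J/L

6.0069 J/L


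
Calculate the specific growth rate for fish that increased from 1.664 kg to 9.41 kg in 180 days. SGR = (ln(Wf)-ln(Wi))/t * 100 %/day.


ln(W_f) = ln(9.41) = 2.241773
ln(W_i) = ln(1.664) = 0.50922434
ln(W_f) - ln(W_i) = 2.241773 - 0.50922434 = 1.7325487
SGR = 1.7325487 / 180 * 100 = 0.962527 %/day

0.962527 %/day


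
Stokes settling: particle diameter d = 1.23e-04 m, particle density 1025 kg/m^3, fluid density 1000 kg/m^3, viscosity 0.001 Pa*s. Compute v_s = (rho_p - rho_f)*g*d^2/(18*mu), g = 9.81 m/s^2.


Density difference: rho_p - rho_f = 1025 - 1000 = 25 kg/m^3
d^2 = (1.23e-04)^2 = 1.5129e-08 m^2
Numerator = (rho_p - rho_f) * g * d^2 = 25 * 9.81 * 1.5129e-08 = 3.7103872e-06
Denominator = 18 * mu = 18 * 0.001 = 0.018
v_s = 3.7103872e-06 / 0.018 = 2.06133e-04 m/s
Check: Re = rho_f * v_s * d / mu = 1000 * 2.06133e-04 * 1.23e-04 / 0.001 = 0.0254 < 1, so Stokes' law applies.

2.06133e-04 m/s


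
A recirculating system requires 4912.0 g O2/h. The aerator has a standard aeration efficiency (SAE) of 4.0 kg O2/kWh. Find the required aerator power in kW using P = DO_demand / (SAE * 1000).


SAE in g O2/kWh = 4.0 * 1000 = 4000 g/kWh
P = DO_demand / SAE_g = 4912.0 / 4000 = 1.228 kW

1.228 kW


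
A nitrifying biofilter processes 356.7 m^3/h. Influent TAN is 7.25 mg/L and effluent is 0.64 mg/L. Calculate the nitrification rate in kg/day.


Concentration drop: TAN_in - TAN_out = 7.25 - 0.64 = 6.61 mg/L
Hourly TAN removed = Q * dTAN = 356.7 m^3/h * 6.61 mg/L = 2357.787 g/h  (m^3/h * mg/L = g/h)
Daily TAN removed = 2357.787 * 24 = 56586.888 g/day
Convert to kg/day: 56586.888 / 1000 = 56.586888 kg/day

56.586888 kg/day


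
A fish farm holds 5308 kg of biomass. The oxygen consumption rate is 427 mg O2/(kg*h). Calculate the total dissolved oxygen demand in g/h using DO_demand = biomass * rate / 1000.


Total O2 consumption (mg/h) = 5308 kg * 427 mg/(kg*h) = 2266516 mg/h
Convert to g/h: 2266516 / 1000 = 2266.516 g/h

2266.516 g/h


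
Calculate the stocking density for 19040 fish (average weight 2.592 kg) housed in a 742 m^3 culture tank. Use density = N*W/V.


Total biomass = 19040 fish * 2.592 kg = 49351.68 kg
Density = total biomass / volume = 49351.68 / 742 = 66.5117 kg/m^3

66.5117 kg/m^3


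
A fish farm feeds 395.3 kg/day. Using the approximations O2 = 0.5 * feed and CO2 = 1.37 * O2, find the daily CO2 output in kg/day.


O2 = 395.3 * 0.5 = 197.65
CO2 = 197.65 * 1.37 = 270.7805

270.7805 kg/day


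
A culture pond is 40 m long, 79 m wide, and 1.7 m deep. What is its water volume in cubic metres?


Base area = L * W = 40 * 79 = 3160 m^2
Volume = area * depth = 3160 * 1.7 = 5372 m^3

5372 m^3


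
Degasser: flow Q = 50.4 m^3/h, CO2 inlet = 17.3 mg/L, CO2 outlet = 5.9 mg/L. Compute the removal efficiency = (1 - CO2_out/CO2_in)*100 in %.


CO2_out / CO2_in = 5.9 / 17.3 = 0.34104046
Fraction remaining = 0.34104046
efficiency = (1 - 0.34104046) * 100 = 65.896 %

65.896 %


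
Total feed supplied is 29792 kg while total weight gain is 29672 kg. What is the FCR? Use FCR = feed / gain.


FCR = feed consumed / weight gained
FCR = 29792 kg / 29672 kg = 1.00404

1.00404


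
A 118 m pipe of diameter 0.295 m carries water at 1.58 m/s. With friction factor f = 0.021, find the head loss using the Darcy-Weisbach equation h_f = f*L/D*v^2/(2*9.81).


v^2 = 1.58^2 = 2.4964 m^2/s^2
L/D = 118/0.295 = 400
h_f = f*(L/D)*v^2/(2g) = 0.021 * 400 * 2.4964 / 19.62 = 1.0688 m

1.0688 m


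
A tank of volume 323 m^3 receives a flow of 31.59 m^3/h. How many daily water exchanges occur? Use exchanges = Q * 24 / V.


Daily flow volume = 31.59 m^3/h * 24 h = 758.16 m^3/day
Exchanges = daily flow / tank volume = 758.16 / 323 = 2.34724 exchanges/day

2.34724 exchanges/day


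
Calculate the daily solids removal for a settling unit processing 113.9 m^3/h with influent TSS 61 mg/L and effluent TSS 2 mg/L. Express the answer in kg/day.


Concentration drop: TSS_in - TSS_out = 61 - 2 = 59 mg/L
Hourly solids removed = Q * dTSS = 113.9 m^3/h * 59 mg/L = 6720.1 g/h  (m^3/h * mg/L = g/h)
Daily solids removed = 6720.1 * 24 = 161282.4 g/day
Convert g to kg: 161282.4 / 1000 = 161.2824 kg/day

161.2824 kg/day


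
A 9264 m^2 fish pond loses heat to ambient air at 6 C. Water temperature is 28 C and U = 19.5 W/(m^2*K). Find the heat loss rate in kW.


Temperature difference dT = 28 - 6 = 22 K
Heat loss (W) = U * A * dT = 19.5 * 9264 * 22 = 3974256 W
Convert to kW: 3974256 / 1000 = 3974.256 kW

3974.256 kW


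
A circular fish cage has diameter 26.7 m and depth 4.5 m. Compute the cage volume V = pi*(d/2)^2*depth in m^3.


r = d/2 = 26.7/2 = 13.35 m
Base area = pi*r^2 = pi*13.35^2 = 559.9025 m^2
Volume = 559.9025 * 4.5 = 2519.56 m^3

2519.56 m^3


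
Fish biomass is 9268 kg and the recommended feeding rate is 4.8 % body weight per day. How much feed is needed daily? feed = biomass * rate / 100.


Feeding rate fraction = 4.8% / 100 = 0.048
Daily feed = 9268 kg * 0.048 = 444.864 kg/day

444.864 kg/day


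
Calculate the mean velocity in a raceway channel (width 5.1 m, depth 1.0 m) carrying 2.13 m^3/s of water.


Cross-sectional area = W * d = 5.1 * 1.0 = 5.1 m^2
Velocity = Q / A = 2.13 / 5.1 = 0.417647 m/s

0.417647 m/s


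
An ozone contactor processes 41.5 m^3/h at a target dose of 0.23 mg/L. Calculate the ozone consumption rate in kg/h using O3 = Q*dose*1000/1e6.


O3 demand (mg/h) = Q * dose * 1000 = 41.5 * 0.23 * 1000 = 9545 mg/h
Convert mg to kg: 9545 / 1e6 = 0.009545 kg/h

0.009545 kg/h


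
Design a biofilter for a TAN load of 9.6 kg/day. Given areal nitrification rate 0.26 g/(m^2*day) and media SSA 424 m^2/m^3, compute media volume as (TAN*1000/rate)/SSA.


A = 9.6*1000 / 0.26 = 36923.077 m^2
V = 36923.077 / 424 = 87.0827

87.0827 m^3


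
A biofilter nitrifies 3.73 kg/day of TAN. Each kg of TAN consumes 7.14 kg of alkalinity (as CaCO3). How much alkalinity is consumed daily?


Alkalinity factor: 7.14 kg CaCO3 consumed per kg TAN nitrified
alk = 3.73 kg TAN * 7.14 = 26.6322 kg CaCO3/day

26.6322 kg CaCO3/day


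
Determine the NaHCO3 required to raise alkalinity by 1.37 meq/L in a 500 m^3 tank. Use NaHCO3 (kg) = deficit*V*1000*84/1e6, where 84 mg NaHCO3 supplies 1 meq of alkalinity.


Tank volume in L = 500 m^3 * 1000 = 500000 L
Total meq required = 1.37 meq/L * 500000 L = 685000 meq
NaHCO3 mass = 685000 meq * 84 mg/meq / 1e6 = 57.54 kg

57.54 kg


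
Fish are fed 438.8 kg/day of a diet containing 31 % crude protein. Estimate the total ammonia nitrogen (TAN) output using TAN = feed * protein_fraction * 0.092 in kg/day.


Protein in feed = 438.8 * 31/100 = 136.028 kg/day
TAN = protein * 0.092 = 136.028 * 0.092 = 12.514576 kg/day

12.514576 kg/day


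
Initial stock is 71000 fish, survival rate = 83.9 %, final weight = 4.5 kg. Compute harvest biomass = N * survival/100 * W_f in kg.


Survivors = 71000 * 83.9/100 = 59569 fish
Harvest biomass = survivors * W_f = 59569 * 4.5 = 268060.5 kg

268060.5 kg


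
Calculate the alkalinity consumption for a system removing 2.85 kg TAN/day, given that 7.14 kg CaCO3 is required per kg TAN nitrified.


Alkalinity factor: 7.14 kg CaCO3 consumed per kg TAN nitrified
alk = 2.85 kg TAN * 7.14 = 20.349 kg CaCO3/day

20.349 kg CaCO3/day


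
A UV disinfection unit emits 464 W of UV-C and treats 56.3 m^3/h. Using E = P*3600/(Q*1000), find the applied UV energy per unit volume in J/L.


Energy delivered per hour = 464 W * 3600 s = 1670400 J/h
Volume treated per hour = 56.3 m^3/h * 1000 = 56300 L/h
dose = 1670400 / 56300 = 29.6696 J/L

29.6696 J/L


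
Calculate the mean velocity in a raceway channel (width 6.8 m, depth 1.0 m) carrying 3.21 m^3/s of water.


Cross-sectional area = W * d = 6.8 * 1.0 = 6.8 m^2
Velocity = Q / A = 3.21 / 6.8 = 0.472059 m/s

0.472059 m/s


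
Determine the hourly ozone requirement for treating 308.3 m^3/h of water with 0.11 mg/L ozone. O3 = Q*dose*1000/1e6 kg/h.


O3 demand (mg/h) = Q * dose * 1000 = 308.3 * 0.11 * 1000 = 33913 mg/h
Convert mg to kg: 33913 / 1e6 = 0.033913 kg/h

0.033913 kg/h


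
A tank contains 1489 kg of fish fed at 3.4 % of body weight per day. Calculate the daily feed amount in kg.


Feeding rate fraction = 3.4% / 100 = 0.034
Daily feed = 1489 kg * 0.034 = 50.626 kg/day

50.626 kg/day


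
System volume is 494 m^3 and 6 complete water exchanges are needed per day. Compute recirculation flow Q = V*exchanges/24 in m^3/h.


Daily recirculation volume = 494 m^3 * 6 = 2964 m^3/day
Flow rate Q = daily volume / 24 h = 2964 / 24 = 123.5 m^3/h

123.5 m^3/h


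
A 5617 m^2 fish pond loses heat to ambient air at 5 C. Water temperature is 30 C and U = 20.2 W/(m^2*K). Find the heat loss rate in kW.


Temperature difference dT = 30 - 5 = 25 K
Heat loss (W) = U * A * dT = 20.2 * 5617 * 25 = 2836585 W
Convert to kW: 2836585 / 1000 = 2836.585 kW

2836.585 kW


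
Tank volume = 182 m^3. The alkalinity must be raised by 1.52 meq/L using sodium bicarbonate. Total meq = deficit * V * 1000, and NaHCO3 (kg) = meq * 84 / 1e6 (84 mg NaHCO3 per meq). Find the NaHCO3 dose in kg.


Tank volume in L = 182 m^3 * 1000 = 182000 L
Total meq required = 1.52 meq/L * 182000 L = 276640 meq
NaHCO3 mass = 276640 meq * 84 mg/meq / 1e6 = 23.2378 kg

23.2378 kg


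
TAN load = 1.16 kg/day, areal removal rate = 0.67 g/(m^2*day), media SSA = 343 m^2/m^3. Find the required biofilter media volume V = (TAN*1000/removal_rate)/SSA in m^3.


A = 1.16*1000 / 0.67 = 1731.3433 m^2
V = 1731.3433 / 343 = 5.04765

5.04765 m^3


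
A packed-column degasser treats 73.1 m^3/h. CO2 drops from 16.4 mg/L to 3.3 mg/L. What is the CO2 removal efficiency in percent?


CO2_out / CO2_in = 3.3 / 16.4 = 0.20121951
Fraction remaining = 0.20121951
efficiency = (1 - 0.20121951) * 100 = 79.878 %

79.878 %


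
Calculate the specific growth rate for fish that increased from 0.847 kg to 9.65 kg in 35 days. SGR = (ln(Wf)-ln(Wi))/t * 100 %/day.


ln(W_f) = ln(9.65) = 2.2669579
ln(W_i) = ln(0.847) = -0.16605458
ln(W_f) - ln(W_i) = 2.2669579 - -0.16605458 = 2.4330125
SGR = 2.4330125 / 35 * 100 = 6.95146 %/day

6.95146 %/day


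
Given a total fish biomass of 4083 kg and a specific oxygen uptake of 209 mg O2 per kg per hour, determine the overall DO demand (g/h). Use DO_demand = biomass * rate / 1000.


Total O2 consumption (mg/h) = 4083 kg * 209 mg/(kg*h) = 853347 mg/h
Convert to g/h: 853347 / 1000 = 853.347 g/h

853.347 g/h


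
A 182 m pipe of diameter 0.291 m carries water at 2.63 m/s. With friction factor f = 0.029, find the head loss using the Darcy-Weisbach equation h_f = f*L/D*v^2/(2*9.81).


v^2 = 2.63^2 = 6.9169 m^2/s^2
L/D = 182/0.291 = 625.42955
h_f = f*(L/D)*v^2/(2g) = 0.029 * 625.42955 * 6.9169 / 19.62 = 6.39424 m

6.39424 m
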